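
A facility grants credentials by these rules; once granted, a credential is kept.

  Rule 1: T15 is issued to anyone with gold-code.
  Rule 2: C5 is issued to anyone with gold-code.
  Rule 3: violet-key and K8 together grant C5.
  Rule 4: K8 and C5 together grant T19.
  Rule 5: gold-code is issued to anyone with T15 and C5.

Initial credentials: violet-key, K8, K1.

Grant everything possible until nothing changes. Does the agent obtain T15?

T15 would need gold-code (Rule 1), but gold-code is never granted.

No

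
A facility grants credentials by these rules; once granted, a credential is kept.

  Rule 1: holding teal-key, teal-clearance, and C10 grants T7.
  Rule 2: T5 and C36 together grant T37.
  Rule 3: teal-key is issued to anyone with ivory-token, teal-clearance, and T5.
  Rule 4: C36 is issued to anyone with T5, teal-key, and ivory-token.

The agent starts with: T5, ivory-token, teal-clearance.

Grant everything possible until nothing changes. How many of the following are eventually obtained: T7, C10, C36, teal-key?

Holding ivory-token, teal-clearance, and T5 grants teal-key (Rule 3).
Holding T5, teal-key, and ivory-token grants C36 (Rule 4).
T7 would need teal-key, teal-clearance, and C10 (Rule 1), but C10 is never granted.
No rule produces C10, and it is not given.
C36: reached.
teal-key: reached.
Reached: C36 and teal-key — 2 of the 4.

2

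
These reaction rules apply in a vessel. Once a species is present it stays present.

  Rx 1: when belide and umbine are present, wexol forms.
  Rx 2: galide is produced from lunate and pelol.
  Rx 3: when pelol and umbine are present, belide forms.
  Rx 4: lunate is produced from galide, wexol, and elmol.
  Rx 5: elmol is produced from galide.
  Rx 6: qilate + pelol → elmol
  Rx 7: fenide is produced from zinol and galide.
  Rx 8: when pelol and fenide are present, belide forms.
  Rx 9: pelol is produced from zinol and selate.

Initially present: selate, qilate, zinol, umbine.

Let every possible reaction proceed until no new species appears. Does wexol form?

zinol and selate present → pelol forms (Rx 9).
pelol and umbine present → belide forms (Rx 3).
belide and umbine present → wexol forms (Rx 1).

Yes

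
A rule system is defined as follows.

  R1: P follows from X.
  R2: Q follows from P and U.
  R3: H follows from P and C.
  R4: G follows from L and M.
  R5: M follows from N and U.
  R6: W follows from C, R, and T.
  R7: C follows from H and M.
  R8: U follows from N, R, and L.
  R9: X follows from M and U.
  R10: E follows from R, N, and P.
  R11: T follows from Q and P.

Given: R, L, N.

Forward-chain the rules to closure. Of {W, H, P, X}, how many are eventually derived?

N, R, and L hold, so U follows (R8).
From N and U, R5 gives M.
M and U hold, so X follows (R9).
From X, R1 gives P.
W would need C, R, and T (R6), but C is never established.
H would need P and C (R3), but C is never established.
P: reached.
X: reached.
Reached: P and X — 2 of the 4.

2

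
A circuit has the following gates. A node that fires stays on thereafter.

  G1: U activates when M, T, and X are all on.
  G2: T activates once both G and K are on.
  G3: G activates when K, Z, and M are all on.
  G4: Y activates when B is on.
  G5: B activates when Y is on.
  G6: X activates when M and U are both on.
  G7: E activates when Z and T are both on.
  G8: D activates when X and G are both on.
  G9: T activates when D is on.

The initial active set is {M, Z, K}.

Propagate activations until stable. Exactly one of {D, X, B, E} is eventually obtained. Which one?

E

K, Z, and M are on, so G activates (G3).
G2: G and K on → T on.
G7: Z and T on → E on.
D would need X and G (G8), but X never turns on. X would need M and U (G6), but U never turns on. B would need Y (G5), but Y never turns on.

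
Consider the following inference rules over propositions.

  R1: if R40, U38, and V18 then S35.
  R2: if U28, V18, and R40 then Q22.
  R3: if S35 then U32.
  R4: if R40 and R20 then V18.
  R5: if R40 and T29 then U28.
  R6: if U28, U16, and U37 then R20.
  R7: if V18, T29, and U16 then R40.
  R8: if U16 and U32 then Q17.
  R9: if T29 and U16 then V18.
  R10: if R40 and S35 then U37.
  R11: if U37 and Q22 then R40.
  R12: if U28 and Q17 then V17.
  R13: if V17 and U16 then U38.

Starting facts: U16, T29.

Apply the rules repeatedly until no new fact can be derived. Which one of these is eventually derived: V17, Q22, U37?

From T29 and U16, R9 gives V18.
From V18, T29, and U16, R7 gives R40.
From R40 and T29, R5 gives U28.
U28, V18, and R40 hold, so Q22 follows (R2).
U37 would need R40 and S35 (R10), but S35 is never established. V17 would need U28 and Q17 (R12), but Q17 is never established.

Q22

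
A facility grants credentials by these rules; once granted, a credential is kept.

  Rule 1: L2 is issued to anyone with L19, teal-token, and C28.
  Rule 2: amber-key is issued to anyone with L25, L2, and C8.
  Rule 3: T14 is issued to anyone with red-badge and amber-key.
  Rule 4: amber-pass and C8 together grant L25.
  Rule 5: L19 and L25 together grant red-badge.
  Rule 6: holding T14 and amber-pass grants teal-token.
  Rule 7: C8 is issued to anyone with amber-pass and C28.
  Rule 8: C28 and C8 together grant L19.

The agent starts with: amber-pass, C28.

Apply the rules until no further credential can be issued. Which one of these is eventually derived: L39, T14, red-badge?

Holding amber-pass and C28 grants C8 (Rule 7).
Holding amber-pass and C8 grants L25 (Rule 4).
Holding C28 and C8 grants L19 (Rule 8).
Holding L19 and L25 grants red-badge (Rule 5).
No rule produces L39, and it is not given. T14 would need red-badge and amber-key (Rule 3), but amber-key is never granted.

red-badge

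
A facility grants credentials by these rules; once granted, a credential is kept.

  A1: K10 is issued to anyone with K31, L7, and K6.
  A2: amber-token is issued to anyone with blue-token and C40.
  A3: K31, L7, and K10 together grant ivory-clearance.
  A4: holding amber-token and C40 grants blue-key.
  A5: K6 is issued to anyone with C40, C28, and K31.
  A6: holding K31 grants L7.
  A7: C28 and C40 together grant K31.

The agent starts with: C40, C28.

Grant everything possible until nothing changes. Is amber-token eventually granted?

No

amber-token would need blue-token and C40 (A2), but blue-token is never granted.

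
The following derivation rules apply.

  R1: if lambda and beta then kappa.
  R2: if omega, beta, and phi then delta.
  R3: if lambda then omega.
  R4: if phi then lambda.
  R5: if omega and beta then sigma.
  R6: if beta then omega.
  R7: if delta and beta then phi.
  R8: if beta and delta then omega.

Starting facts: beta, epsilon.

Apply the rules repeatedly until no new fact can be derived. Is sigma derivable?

beta holds, so omega follows (R6).
omega and beta hold, so sigma follows (R5).

Yes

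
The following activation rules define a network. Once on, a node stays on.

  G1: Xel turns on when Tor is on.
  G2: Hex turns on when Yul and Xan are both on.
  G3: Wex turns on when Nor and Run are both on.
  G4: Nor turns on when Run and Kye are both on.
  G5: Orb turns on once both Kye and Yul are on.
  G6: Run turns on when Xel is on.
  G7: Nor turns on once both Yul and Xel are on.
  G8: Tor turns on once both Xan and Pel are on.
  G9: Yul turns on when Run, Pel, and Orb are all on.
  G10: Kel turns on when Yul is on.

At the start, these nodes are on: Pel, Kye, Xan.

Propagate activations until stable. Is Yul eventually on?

Yul would need Run, Pel, and Orb (G9), but Orb never turns on.

No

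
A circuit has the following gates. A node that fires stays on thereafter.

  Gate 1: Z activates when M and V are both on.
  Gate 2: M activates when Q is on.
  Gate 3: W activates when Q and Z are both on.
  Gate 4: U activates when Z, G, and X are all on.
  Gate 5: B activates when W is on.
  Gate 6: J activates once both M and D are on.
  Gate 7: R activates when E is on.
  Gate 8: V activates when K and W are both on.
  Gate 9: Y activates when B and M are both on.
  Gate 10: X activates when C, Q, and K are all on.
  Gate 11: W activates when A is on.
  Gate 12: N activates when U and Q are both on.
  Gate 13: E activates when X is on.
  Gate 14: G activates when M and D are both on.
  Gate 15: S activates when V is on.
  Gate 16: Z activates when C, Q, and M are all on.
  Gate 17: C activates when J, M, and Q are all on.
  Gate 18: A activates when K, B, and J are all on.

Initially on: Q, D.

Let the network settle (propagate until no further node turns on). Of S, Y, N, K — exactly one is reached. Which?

Q is on, so M activates (Gate 2).
M and D are on, so J activates (Gate 6).
Gate 17: J, M, and Q on → C on.
Gate 16: C, Q, and M on → Z on.
Q and Z are on, so W activates (Gate 3).
Gate 5: W on → B on.
Gate 9: B and M on → Y on.
S would need V (Gate 15), but V never turns on. No rule produces K, and it is not given. N would need U and Q (Gate 12), but U never turns on.

Y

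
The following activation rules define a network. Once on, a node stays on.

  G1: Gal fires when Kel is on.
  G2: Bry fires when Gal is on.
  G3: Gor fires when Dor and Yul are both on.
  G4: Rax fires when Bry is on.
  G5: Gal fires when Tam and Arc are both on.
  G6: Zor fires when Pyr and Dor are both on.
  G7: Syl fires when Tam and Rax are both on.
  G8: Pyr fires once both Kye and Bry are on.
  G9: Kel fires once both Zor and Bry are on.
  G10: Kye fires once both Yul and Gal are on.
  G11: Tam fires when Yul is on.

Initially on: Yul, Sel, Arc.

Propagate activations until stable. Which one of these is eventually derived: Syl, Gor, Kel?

Yul is on, so Tam fires (G11).
Tam and Arc are on, so Gal fires (G5).
Gal is on, so Bry fires (G2).
Bry is on, so Rax fires (G4).
G7: Tam and Rax on → Syl on.
Gor would need Dor and Yul (G3), but Dor never turns on. Kel would need Zor and Bry (G9), but Zor never turns on.

Syl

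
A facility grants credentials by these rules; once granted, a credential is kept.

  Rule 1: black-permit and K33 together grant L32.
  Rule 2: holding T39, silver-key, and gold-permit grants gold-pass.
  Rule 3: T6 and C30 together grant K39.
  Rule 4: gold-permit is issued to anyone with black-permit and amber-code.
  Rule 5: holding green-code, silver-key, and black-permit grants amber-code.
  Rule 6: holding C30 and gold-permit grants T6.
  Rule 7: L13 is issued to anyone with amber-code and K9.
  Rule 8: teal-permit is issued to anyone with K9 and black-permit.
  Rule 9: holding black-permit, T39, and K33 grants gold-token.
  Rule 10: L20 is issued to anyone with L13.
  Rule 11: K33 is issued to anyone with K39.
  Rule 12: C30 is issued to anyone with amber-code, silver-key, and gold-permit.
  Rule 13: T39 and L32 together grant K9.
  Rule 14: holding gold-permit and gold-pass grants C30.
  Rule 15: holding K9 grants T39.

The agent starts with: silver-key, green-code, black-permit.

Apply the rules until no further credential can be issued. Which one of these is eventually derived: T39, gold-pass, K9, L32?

L32

Holding green-code, silver-key, and black-permit grants amber-code (Rule 5).
Holding black-permit and amber-code grants gold-permit (Rule 4).
Holding amber-code, silver-key, and gold-permit grants C30 (Rule 12).
Holding C30 and gold-permit grants T6 (Rule 6).
Holding T6 and C30 grants K39 (Rule 3).
Holding K39 grants K33 (Rule 11).
Holding black-permit and K33 grants L32 (Rule 1).
gold-pass would need T39, silver-key, and gold-permit (Rule 2), but T39 is never granted. K9 would need T39 and L32 (Rule 13), but T39 is never granted. T39 would need K9 (Rule 15), but K9 is never granted.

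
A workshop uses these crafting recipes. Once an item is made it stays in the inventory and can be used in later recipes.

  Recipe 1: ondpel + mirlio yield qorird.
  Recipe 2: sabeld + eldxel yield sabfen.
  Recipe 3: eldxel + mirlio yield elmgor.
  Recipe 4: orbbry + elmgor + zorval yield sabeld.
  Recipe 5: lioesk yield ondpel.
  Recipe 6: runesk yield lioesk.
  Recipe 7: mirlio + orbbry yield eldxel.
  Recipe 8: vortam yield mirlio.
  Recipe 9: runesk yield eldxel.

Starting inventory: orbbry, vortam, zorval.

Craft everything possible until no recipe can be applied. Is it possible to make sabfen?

Yes

Using Recipe 8, vortam makes mirlio.
Using Recipe 7, mirlio and orbbry make eldxel.
eldxel + mirlio → elmgor (Recipe 3).
orbbry + elmgor + zorval → sabeld (Recipe 4).
Using Recipe 2, sabeld and eldxel make sabfen.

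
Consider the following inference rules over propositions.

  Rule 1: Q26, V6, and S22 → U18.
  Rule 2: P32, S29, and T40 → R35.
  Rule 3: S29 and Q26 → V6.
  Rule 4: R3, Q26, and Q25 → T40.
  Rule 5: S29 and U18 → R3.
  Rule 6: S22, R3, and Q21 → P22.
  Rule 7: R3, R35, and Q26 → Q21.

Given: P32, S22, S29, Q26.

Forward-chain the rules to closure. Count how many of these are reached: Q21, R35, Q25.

Q21 would need R3, R35, and Q26 (Rule 7), but R35 is never established.
R35 would need P32, S29, and T40 (Rule 2), but T40 is never established.
No rule produces Q25, and it is not given.
None of the 3 are reached.

0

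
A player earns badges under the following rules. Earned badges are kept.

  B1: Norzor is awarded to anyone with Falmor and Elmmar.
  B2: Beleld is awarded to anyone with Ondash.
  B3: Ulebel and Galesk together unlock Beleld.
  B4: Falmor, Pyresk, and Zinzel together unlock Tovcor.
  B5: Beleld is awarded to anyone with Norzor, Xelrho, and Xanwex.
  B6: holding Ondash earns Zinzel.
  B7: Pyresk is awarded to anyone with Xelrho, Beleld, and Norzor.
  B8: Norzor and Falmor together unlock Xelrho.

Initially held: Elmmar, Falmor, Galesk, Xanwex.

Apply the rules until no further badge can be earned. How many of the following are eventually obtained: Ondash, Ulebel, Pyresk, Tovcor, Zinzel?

1

With Falmor and Elmmar, Norzor is earned (B1).
With Norzor and Falmor, Xelrho is earned (B8).
With Norzor, Xelrho, and Xanwex, Beleld is earned (B5).
With Xelrho, Beleld, and Norzor, Pyresk is earned (B7).
No rule produces Ondash, and it is not given.
No rule produces Ulebel, and it is not given.
Pyresk: reached.
Tovcor would need Falmor, Pyresk, and Zinzel (B4), but Zinzel is never earned.
Zinzel would need Ondash (B6), but Ondash is never earned.
Reached: Pyresk — 1 of the 5.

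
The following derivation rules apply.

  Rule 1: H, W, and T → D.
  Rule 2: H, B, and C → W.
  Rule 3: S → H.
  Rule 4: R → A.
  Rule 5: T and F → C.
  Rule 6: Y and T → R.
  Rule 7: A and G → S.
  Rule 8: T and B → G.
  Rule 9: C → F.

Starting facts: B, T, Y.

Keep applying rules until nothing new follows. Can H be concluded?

Yes

From Y and T, Rule 6 gives R.
T and B hold, so G follows (Rule 8).
R holds, so A follows (Rule 4).
From A and G, Rule 7 gives S.
From S, Rule 3 gives H.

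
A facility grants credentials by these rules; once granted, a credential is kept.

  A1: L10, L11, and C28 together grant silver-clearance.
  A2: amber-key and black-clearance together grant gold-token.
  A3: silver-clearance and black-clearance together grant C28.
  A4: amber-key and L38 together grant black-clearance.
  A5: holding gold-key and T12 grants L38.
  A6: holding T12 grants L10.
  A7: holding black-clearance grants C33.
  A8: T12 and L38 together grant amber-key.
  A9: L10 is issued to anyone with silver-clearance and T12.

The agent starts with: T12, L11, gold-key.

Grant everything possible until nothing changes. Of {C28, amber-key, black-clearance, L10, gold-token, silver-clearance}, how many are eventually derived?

4

Holding T12 grants L10 (A6).
Holding gold-key and T12 grants L38 (A5).
Holding T12 and L38 grants amber-key (A8).
Holding amber-key and L38 grants black-clearance (A4).
Holding amber-key and black-clearance grants gold-token (A2).
C28 would need silver-clearance and black-clearance (A3), but silver-clearance is never granted.
amber-key: reached.
black-clearance: reached.
L10: reached.
gold-token: reached.
silver-clearance would need L10, L11, and C28 (A1), but C28 is never granted.
Reached: amber-key, black-clearance, L10, and gold-token — 4 of the 6.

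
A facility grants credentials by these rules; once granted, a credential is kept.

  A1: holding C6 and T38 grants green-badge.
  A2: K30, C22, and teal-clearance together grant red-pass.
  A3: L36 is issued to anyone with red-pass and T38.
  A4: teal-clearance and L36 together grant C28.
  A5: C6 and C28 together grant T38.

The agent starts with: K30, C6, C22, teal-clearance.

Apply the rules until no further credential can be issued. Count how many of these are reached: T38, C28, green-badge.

T38 would need C6 and C28 (A5), but C28 is never granted.
C28 would need teal-clearance and L36 (A4), but L36 is never granted.
green-badge would need C6 and T38 (A1), but T38 is never granted.
None of the 3 are reached.

0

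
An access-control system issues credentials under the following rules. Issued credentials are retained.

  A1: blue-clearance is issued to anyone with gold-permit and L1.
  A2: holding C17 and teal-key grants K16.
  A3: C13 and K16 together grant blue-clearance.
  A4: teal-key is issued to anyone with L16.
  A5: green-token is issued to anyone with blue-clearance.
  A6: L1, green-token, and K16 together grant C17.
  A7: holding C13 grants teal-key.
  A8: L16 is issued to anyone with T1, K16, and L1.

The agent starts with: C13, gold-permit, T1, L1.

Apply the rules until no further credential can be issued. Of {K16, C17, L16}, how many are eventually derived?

0

K16 would need C17 and teal-key (A2), but C17 is never granted.
C17 would need L1, green-token, and K16 (A6), but K16 is never granted.
L16 would need T1, K16, and L1 (A8), but K16 is never granted.
None of the 3 are reached.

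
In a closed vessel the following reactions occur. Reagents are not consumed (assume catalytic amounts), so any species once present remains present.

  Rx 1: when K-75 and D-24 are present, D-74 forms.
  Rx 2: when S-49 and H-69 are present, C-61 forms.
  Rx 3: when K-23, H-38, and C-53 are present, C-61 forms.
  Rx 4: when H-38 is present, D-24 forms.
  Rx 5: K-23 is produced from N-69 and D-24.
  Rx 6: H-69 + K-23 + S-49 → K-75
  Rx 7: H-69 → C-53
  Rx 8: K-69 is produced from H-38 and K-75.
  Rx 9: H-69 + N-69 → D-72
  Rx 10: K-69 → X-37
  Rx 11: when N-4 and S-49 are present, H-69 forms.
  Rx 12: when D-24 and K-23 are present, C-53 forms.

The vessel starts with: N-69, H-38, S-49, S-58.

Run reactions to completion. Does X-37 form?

X-37 would need K-69 (Rx 10), but K-69 never forms.

No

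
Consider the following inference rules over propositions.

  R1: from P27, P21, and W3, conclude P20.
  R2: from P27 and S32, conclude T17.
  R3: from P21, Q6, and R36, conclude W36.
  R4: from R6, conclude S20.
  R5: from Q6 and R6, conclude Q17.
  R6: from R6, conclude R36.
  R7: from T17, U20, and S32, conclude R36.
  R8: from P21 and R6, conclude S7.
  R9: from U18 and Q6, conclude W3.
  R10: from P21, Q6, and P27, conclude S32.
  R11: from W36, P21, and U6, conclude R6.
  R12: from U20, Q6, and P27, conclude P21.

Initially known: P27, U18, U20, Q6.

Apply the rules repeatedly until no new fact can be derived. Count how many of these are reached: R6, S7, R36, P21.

From U20, Q6, and P27, R12 gives P21.
P21, Q6, and P27 hold, so S32 follows (R10).
P27 and S32 hold, so T17 follows (R2).
T17, U20, and S32 hold, so R36 follows (R7).
R6 would need W36, P21, and U6 (R11), but U6 is never established.
S7 would need P21 and R6 (R8), but R6 is never established.
R36: reached.
P21: reached.
Reached: R36 and P21 — 2 of the 4.

2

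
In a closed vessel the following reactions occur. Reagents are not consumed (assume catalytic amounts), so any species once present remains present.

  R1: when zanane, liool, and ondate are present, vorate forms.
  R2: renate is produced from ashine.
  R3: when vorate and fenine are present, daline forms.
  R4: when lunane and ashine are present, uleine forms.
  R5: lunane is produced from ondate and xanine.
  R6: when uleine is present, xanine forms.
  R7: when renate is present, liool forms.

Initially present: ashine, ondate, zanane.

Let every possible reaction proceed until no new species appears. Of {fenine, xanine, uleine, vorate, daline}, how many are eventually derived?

ashine present → renate forms (R2).
renate present → liool forms (R7).
zanane, liool, and ondate present → vorate forms (R1).
No rule produces fenine, and it is not given.
xanine would need uleine (R6), but uleine never forms.
uleine would need lunane and ashine (R4), but lunane never forms.
vorate: reached.
daline would need vorate and fenine (R3), but fenine never forms.
Reached: vorate — 1 of the 5.

1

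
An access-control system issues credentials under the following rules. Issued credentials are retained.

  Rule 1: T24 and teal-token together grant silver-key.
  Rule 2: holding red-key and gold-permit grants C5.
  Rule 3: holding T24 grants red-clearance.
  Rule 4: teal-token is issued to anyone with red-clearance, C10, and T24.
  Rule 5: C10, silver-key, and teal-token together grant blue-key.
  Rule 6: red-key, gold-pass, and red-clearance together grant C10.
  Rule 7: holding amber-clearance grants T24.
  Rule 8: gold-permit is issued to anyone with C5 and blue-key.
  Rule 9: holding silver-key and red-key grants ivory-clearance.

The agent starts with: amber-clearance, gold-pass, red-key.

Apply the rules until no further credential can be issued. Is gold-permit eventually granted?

gold-permit would need C5 and blue-key (Rule 8), but C5 is never granted.

No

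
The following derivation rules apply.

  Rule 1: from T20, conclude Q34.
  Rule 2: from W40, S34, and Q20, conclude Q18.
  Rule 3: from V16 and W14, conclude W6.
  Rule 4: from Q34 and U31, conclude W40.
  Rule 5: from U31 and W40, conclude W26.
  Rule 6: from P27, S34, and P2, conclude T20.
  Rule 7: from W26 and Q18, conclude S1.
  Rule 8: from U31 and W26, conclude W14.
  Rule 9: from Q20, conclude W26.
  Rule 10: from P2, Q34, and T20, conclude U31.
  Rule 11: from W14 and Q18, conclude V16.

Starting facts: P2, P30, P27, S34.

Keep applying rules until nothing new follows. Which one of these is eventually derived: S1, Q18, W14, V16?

From P27, S34, and P2, Rule 6 gives T20.
From T20, Rule 1 gives Q34.
P2, Q34, and T20 hold, so U31 follows (Rule 10).
Q34 and U31 hold, so W40 follows (Rule 4).
U31 and W40 hold, so W26 follows (Rule 5).
U31 and W26 hold, so W14 follows (Rule 8).
S1 would need W26 and Q18 (Rule 7), but Q18 is never established. V16 would need W14 and Q18 (Rule 11), but Q18 is never established. Q18 would need W40, S34, and Q20 (Rule 2), but Q20 is never established.

W14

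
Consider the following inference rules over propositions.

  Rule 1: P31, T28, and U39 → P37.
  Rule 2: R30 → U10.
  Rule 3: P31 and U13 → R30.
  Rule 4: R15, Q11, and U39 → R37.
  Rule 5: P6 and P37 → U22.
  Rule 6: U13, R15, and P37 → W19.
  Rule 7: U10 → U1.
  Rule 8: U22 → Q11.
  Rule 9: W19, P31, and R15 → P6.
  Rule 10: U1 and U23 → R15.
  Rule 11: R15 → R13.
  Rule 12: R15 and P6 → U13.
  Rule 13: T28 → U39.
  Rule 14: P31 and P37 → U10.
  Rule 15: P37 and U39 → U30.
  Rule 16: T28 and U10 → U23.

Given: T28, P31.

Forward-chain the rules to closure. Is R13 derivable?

Yes

From T28, Rule 13 gives U39.
P31, T28, and U39 hold, so P37 follows (Rule 1).
From P31 and P37, Rule 14 gives U10.
From U10, Rule 7 gives U1.
From T28 and U10, Rule 16 gives U23.
From U1 and U23, Rule 10 gives R15.
From R15, Rule 11 gives R13.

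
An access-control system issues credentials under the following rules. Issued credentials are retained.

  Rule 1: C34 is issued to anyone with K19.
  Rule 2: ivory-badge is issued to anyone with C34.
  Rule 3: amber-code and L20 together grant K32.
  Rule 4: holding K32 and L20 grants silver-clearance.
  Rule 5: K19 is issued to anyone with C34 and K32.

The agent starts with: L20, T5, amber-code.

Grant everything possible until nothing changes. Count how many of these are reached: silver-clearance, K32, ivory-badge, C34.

2

Holding amber-code and L20 grants K32 (Rule 3).
Holding K32 and L20 grants silver-clearance (Rule 4).
silver-clearance: reached.
K32: reached.
ivory-badge would need C34 (Rule 2), but C34 is never granted.
C34 would need K19 (Rule 1), but K19 is never granted.
Reached: silver-clearance and K32 — 2 of the 4.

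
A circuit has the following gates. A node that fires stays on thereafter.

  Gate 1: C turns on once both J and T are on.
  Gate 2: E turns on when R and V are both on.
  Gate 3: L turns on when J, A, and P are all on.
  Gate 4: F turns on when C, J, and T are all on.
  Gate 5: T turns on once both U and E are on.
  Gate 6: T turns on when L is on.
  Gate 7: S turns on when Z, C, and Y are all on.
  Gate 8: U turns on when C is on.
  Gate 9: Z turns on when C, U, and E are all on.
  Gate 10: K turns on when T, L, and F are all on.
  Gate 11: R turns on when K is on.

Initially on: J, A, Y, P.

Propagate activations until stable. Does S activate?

No

S would need Z, C, and Y (Gate 7), but Z never turns on.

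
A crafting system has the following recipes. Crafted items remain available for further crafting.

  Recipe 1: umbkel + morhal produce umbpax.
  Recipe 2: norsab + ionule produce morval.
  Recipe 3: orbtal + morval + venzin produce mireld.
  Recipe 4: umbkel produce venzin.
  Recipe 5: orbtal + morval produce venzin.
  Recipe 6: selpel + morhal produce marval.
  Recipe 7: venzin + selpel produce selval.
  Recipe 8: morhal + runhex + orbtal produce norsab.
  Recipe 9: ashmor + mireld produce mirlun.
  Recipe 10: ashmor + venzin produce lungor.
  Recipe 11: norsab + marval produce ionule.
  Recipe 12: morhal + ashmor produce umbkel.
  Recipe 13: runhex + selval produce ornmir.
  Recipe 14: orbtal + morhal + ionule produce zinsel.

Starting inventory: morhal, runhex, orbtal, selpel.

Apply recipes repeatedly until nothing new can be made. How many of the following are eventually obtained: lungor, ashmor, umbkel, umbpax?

0

lungor would need ashmor and venzin (Recipe 10), but ashmor is never obtained.
No rule produces ashmor, and it is not given.
umbkel would need morhal and ashmor (Recipe 12), but ashmor is never obtained.
umbpax would need umbkel and morhal (Recipe 1), but umbkel is never obtained.
None of the 4 are reached.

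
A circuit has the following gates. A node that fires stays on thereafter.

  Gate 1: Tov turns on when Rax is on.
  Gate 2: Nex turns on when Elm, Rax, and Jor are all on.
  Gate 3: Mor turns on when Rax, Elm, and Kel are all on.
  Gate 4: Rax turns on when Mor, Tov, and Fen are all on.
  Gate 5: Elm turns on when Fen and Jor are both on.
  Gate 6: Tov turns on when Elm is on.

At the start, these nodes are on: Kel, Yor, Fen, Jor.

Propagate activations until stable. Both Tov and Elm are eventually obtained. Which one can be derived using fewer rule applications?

Elm

Elm: Gate 5: Fen and Jor on → Elm on. [1 rule application]
Tov: Fen and Jor are on, so Elm turns on (Gate 5). Elm is on, so Tov turns on (Gate 6). [2 rule applications]
Elm needs fewer.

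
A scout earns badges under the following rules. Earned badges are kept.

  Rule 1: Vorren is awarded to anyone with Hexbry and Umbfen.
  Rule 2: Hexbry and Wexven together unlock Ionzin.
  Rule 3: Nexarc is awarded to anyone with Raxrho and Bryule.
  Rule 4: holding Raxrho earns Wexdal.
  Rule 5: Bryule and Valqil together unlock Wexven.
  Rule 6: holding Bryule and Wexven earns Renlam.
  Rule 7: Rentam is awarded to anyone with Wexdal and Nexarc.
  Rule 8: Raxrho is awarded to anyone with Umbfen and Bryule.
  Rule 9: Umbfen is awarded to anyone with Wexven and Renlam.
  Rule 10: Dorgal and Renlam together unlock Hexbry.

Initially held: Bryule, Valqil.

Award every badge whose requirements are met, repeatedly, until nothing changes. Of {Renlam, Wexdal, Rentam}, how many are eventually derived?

With Bryule and Valqil, Wexven is earned (Rule 5).
With Bryule and Wexven, Renlam is earned (Rule 6).
With Wexven and Renlam, Umbfen is earned (Rule 9).
With Umbfen and Bryule, Raxrho is earned (Rule 8).
With Raxrho and Bryule, Nexarc is earned (Rule 3).
With Raxrho, Wexdal is earned (Rule 4).
With Wexdal and Nexarc, Rentam is earned (Rule 7).
Renlam: reached.
Wexdal: reached.
Rentam: reached.
All 3 are reached.

3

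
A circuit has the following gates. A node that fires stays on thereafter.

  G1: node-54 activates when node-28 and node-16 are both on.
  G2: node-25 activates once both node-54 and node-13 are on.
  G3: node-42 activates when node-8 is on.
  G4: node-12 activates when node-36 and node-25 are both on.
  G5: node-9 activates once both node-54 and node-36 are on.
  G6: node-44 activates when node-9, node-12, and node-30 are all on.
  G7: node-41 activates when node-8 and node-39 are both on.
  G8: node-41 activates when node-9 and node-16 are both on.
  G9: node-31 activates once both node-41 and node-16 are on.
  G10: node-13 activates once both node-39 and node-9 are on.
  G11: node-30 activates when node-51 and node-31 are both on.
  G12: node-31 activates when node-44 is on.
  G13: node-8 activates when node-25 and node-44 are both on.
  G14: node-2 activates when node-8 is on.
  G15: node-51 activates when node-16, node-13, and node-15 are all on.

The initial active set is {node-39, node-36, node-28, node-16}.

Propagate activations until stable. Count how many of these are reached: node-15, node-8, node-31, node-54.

2

node-28 and node-16 are on, so node-54 activates (G1).
G5: node-54 and node-36 on → node-9 on.
node-9 and node-16 are on, so node-41 activates (G8).
node-41 and node-16 are on, so node-31 activates (G9).
No rule produces node-15, and it is not given.
node-8 would need node-25 and node-44 (G13), but node-44 never turns on.
node-31: reached.
node-54: reached.
Reached: node-31 and node-54 — 2 of the 4.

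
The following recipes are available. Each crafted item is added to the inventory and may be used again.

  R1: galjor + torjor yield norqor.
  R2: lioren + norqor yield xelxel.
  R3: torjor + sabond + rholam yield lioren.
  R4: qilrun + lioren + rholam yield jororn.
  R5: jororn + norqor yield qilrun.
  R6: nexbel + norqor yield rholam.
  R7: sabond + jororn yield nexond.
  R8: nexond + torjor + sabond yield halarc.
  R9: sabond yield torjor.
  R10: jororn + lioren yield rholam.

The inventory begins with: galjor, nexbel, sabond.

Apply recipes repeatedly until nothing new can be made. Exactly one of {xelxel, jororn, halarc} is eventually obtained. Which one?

sabond → torjor (R9).
Using R1, galjor and torjor make norqor.
Using R6, nexbel and norqor make rholam.
torjor + sabond + rholam → lioren (R3).
lioren + norqor → xelxel (R2).
halarc would need nexond, torjor, and sabond (R8), but nexond is never obtained. jororn would need qilrun, lioren, and rholam (R4), but qilrun is never obtained.

xelxel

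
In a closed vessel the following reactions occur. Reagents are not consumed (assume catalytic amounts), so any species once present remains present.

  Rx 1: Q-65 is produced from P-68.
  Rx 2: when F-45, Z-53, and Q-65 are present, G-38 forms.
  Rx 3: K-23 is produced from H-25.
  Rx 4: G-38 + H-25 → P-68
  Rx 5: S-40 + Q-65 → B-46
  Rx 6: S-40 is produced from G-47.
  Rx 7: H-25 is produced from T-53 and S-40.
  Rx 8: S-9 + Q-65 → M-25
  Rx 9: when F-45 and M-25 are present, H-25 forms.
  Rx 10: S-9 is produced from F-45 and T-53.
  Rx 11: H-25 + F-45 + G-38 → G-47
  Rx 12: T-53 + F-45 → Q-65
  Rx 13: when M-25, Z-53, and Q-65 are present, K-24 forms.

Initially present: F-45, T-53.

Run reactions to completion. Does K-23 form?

Yes

F-45 and T-53 present → S-9 forms (Rx 10).
T-53 and F-45 present → Q-65 forms (Rx 12).
S-9 and Q-65 present → M-25 forms (Rx 8).
F-45 and M-25 present → H-25 forms (Rx 9).
H-25 present → K-23 forms (Rx 3).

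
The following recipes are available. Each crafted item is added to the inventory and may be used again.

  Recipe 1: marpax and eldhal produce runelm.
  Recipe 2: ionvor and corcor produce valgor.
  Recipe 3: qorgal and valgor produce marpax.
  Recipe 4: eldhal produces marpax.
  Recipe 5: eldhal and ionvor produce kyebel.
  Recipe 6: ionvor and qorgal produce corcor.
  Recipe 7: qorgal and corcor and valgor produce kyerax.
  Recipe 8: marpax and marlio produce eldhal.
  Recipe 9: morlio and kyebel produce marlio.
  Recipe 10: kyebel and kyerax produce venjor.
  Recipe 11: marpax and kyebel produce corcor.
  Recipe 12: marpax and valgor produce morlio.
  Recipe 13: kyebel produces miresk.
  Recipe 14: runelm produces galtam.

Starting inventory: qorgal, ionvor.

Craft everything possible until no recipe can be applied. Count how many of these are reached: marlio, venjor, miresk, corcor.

1

ionvor and qorgal → corcor (Recipe 6).
marlio would need morlio and kyebel (Recipe 9), but kyebel is never obtained.
venjor would need kyebel and kyerax (Recipe 10), but kyebel is never obtained.
miresk would need kyebel (Recipe 13), but kyebel is never obtained.
corcor: reached.
Reached: corcor — 1 of the 4.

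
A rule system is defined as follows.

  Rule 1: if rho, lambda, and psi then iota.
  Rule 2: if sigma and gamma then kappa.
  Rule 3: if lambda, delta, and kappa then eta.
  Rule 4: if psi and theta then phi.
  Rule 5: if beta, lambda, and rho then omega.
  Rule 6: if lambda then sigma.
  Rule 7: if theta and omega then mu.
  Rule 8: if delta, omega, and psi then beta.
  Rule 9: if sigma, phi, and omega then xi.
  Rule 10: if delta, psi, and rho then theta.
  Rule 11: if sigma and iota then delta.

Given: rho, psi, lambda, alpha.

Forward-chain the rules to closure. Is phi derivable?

From rho, lambda, and psi, Rule 1 gives iota.
From lambda, Rule 6 gives sigma.
sigma and iota hold, so delta follows (Rule 11).
delta, psi, and rho hold, so theta follows (Rule 10).
psi and theta hold, so phi follows (Rule 4).

Yes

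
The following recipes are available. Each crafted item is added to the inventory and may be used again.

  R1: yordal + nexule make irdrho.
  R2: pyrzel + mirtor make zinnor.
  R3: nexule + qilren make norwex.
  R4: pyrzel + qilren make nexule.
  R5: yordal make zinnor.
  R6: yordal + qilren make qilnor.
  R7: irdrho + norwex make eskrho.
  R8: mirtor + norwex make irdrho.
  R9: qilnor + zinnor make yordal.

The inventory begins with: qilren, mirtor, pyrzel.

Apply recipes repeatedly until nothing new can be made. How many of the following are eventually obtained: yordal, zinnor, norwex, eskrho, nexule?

4

Using R4, pyrzel and qilren make nexule.
pyrzel + mirtor → zinnor (R2).
Using R3, nexule and qilren make norwex.
mirtor + norwex → irdrho (R8).
irdrho + norwex → eskrho (R7).
yordal would need qilnor and zinnor (R9), but qilnor is never obtained.
zinnor: reached.
norwex: reached.
eskrho: reached.
nexule: reached.
Reached: zinnor, norwex, eskrho, and nexule — 4 of the 5.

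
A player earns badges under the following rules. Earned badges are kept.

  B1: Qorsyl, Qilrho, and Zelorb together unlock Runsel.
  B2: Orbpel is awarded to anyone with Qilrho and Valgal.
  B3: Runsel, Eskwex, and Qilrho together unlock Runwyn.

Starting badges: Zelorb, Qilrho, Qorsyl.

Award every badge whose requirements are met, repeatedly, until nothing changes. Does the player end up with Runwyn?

Runwyn would need Runsel, Eskwex, and Qilrho (B3), but Eskwex is never earned.

No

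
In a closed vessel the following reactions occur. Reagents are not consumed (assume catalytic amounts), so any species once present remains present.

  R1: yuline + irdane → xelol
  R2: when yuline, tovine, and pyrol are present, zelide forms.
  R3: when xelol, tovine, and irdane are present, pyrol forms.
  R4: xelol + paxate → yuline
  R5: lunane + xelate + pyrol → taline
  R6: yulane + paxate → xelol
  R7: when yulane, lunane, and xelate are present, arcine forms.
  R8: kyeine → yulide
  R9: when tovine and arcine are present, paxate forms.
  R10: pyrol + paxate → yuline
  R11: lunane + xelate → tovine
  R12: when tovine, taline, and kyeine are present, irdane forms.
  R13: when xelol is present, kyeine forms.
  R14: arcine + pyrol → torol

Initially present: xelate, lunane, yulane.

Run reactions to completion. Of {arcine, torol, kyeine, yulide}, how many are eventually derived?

lunane and xelate present → tovine forms (R11).
yulane, lunane, and xelate present → arcine forms (R7).
tovine and arcine present → paxate forms (R9).
yulane and paxate present → xelol forms (R6).
xelol present → kyeine forms (R13).
kyeine present → yulide forms (R8).
arcine: reached.
torol would need arcine and pyrol (R14), but pyrol never forms.
kyeine: reached.
yulide: reached.
Reached: arcine, kyeine, and yulide — 3 of the 4.

3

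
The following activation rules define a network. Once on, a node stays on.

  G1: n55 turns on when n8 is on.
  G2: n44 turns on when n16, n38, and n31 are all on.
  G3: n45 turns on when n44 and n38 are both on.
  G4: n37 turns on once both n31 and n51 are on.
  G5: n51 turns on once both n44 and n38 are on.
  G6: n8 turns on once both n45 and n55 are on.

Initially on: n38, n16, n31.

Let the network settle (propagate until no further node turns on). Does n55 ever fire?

n55 would need n8 (G1), but n8 never turns on.

No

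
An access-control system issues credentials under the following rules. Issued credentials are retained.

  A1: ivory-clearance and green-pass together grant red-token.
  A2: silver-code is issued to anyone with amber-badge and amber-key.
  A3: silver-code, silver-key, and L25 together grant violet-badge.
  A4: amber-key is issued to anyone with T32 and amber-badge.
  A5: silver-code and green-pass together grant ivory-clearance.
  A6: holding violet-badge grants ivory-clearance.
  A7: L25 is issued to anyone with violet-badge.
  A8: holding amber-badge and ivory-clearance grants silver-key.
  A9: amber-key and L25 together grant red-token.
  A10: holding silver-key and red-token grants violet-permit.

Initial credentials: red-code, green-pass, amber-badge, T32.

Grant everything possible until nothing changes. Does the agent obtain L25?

No

L25 would need violet-badge (A7), but violet-badge is never granted.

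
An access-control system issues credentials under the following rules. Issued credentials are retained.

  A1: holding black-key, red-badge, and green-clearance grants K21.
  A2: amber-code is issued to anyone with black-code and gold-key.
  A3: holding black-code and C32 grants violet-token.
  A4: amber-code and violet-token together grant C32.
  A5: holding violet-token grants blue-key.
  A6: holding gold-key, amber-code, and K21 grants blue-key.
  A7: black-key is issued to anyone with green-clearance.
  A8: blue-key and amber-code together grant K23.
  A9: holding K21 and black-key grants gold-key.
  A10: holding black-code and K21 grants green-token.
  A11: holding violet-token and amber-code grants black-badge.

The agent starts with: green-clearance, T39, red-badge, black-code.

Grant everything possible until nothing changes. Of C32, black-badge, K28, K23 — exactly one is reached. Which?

Holding green-clearance grants black-key (A7).
Holding black-key, red-badge, and green-clearance grants K21 (A1).
Holding K21 and black-key grants gold-key (A9).
Holding black-code and gold-key grants amber-code (A2).
Holding gold-key, amber-code, and K21 grants blue-key (A6).
Holding blue-key and amber-code grants K23 (A8).
C32 would need amber-code and violet-token (A4), but violet-token is never granted. black-badge would need violet-token and amber-code (A11), but violet-token is never granted. No rule produces K28, and it is not given.

K23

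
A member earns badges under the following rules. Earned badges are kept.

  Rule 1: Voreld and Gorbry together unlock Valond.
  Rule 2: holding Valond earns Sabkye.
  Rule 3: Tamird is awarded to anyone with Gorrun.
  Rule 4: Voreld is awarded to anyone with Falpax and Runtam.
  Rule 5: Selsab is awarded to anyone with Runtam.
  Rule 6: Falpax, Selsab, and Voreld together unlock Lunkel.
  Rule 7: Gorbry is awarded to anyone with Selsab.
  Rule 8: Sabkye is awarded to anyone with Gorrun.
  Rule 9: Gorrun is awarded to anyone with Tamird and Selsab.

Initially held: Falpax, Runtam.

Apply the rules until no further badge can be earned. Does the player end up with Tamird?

Tamird would need Gorrun (Rule 3), but Gorrun is never earned.

No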